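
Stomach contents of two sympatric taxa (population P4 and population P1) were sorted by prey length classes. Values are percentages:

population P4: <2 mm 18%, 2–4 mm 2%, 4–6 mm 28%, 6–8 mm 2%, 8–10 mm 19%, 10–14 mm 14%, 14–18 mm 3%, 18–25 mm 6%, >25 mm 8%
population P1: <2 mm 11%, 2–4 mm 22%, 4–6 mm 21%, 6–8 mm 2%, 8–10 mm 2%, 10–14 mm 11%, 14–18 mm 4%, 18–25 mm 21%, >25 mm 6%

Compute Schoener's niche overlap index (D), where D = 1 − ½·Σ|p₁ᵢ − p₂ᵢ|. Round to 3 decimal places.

Convert percentages to proportions (divide by 100).
Σ|p₁ᵢ − p₂ᵢ| = 0.07 + 0.20 + 0.07 + 0.00 + 0.17 + 0.03 + 0.01 + 0.15 + 0.02 = 0.72
D = 1 − ½ × 0.72 = 1 − 0.360 = 0.64000

0.640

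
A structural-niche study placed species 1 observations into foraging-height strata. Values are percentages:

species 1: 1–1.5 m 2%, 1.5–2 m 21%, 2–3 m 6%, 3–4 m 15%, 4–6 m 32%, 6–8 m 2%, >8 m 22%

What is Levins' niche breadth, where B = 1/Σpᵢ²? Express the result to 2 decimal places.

4.51

Convert percentages to proportions (divide by 100).
Σpᵢ² = 0.02² + 0.21² + 0.06² + 0.15² + 0.32² + 0.02² + 0.22² = 0.0004 + 0.0441 + 0.0036 + 0.0225 + 0.1024 + 0.0004 + 0.0484 = 0.2218
B = 1 / 0.2218 = 4.5086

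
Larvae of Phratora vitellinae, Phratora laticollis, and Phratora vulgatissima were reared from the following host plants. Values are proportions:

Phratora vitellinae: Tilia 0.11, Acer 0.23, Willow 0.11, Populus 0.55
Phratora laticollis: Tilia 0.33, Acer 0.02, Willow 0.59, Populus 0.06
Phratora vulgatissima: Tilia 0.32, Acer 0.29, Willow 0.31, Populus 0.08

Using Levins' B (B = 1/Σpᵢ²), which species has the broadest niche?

Phratora vulgatissima

Σp_viteᵢ² = 0.11² + 0.23² + 0.11² + 0.55² = 0.0121 + 0.0529 + 0.0121 + 0.3025 = 0.3796
B_vite = 1 / 0.3796 = 2.6344
Σp_latiᵢ² = 0.33² + 0.02² + 0.59² + 0.06² = 0.1089 + 0.0004 + 0.3481 + 0.0036 = 0.4610
B_lati = 1 / 0.4610 = 2.1692
Σp_vulgᵢ² = 0.32² + 0.29² + 0.31² + 0.08² = 0.1024 + 0.0841 + 0.0961 + 0.0064 = 0.2890
B_vulg = 1 / 0.2890 = 3.4602
Highest B → broadest niche (most generalist): Phratora vulgatissima (B = 3.46).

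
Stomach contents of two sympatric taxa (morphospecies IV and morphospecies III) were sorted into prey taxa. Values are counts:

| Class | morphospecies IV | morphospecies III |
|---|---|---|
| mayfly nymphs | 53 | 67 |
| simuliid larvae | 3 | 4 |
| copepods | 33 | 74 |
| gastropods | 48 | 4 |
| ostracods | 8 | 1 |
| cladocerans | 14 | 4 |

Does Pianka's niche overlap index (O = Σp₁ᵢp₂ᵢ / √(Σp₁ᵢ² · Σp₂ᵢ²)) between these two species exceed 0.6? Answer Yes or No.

Proportions for morphospecies IV (n=159): 53/159=0.3333, 3/159=0.0189, 33/159=0.2075, 48/159=0.3019, 8/159=0.0503, 14/159=0.0881
Proportions for morphospecies III (n=154): 67/154=0.4351, 4/154=0.0260, 74/154=0.4805, 4/154=0.0260, 1/154=0.0065, 4/154=0.0260
Σ p₁ᵢp₂ᵢ = 0.145019 + 0.000491 + 0.099704 + 0.007849 + 0.000327 + 0.002291 = 0.255681
Σp_1ᵢ² = 0.3333² + 0.0189² + 0.2075² + 0.3019² + 0.0503² + 0.0881² = 0.111089 + 0.000357 + 0.043056 + 0.091144 + 0.002530 + 0.007762 = 0.255938
Σp_2ᵢ² = 0.4351² + 0.0260² + 0.4805² + 0.0260² + 0.0065² + 0.0260² = 0.189312 + 0.000676 + 0.230880 + 0.000676 + 0.000042 + 0.000676 = 0.422262
O = 0.255681 / √(0.255938 × 0.422262) = 0.255681 / 0.3287444 = 0.7778
O = 0.7778 > 0.6 → Yes.

Yes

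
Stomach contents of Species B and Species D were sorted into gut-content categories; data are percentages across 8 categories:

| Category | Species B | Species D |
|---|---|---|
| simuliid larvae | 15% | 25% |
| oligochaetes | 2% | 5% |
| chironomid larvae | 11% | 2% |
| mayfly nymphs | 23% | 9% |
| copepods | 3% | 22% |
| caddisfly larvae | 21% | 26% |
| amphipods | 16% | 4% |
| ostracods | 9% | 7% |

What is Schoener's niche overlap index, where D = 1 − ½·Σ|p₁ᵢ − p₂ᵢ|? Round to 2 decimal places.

0.63

Convert percentages to proportions (divide by 100).
Σ|p₁ᵢ − p₂ᵢ| = 0.10 + 0.03 + 0.09 + 0.14 + 0.19 + 0.05 + 0.12 + 0.02 = 0.74
D = 1 − ½ × 0.74 = 1 − 0.370 = 0.6300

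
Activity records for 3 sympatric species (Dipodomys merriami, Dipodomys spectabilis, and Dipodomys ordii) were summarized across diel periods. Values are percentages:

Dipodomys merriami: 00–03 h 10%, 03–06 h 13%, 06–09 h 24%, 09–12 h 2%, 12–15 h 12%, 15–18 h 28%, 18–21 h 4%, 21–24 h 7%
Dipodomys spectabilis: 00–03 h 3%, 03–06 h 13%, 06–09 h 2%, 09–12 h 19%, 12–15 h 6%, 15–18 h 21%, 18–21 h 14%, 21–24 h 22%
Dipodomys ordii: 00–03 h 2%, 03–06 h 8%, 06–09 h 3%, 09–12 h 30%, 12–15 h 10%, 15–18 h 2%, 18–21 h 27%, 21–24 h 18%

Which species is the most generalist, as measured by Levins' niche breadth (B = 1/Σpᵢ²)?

Convert percentages to proportions (divide by 100).
Σp_merrᵢ² = 0.10² + 0.13² + 0.24² + 0.02² + 0.12² + 0.28² + 0.04² + 0.07² = 0.0100 + 0.0169 + 0.0576 + 0.0004 + 0.0144 + 0.0784 + 0.0016 + 0.0049 = 0.1842
B_merr = 1 / 0.1842 = 5.4289
Σp_specᵢ² = 0.03² + 0.13² + 0.02² + 0.19² + 0.06² + 0.21² + 0.14² + 0.22² = 0.0009 + 0.0169 + 0.0004 + 0.0361 + 0.0036 + 0.0441 + 0.0196 + 0.0484 = 0.1700
B_spec = 1 / 0.1700 = 5.8824
Σp_ordiᵢ² = 0.02² + 0.08² + 0.03² + 0.30² + 0.10² + 0.02² + 0.27² + 0.18² = 0.0004 + 0.0064 + 0.0009 + 0.0900 + 0.0100 + 0.0004 + 0.0729 + 0.0324 = 0.2134
B_ordi = 1 / 0.2134 = 4.6860
Highest B → broadest niche (most generalist): Dipodomys spectabilis (B = 5.88).

Dipodomys spectabilis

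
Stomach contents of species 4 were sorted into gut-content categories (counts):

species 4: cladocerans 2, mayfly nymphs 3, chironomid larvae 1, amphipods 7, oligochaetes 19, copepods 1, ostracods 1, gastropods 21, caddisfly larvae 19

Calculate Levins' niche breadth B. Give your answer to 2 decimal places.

Proportions for species 4 (n=74): 2/74=0.0270, 3/74=0.0405, 1/74=0.0135, 7/74=0.0946, 19/74=0.2568, 1/74=0.0135, 1/74=0.0135, 21/74=0.2838, 19/74=0.2568
Σpᵢ² = 0.0270² + 0.0405² + 0.0135² + 0.0946² + 0.2568² + 0.0135² + 0.0135² + 0.2838² + 0.2568² = 0.000729 + 0.001640 + 0.000182 + 0.008949 + 0.065946 + 0.000182 + 0.000182 + 0.080542 + 0.065946 = 0.224298
B = 1 / 0.224298 = 4.4584

4.46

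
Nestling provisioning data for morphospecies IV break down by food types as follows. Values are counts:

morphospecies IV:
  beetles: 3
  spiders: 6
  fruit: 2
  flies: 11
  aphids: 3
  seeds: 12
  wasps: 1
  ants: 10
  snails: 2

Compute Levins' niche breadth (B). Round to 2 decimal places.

Proportions for morphospecies IV (n=50): 3/50=0.0600, 6/50=0.1200, 2/50=0.0400, 11/50=0.2200, 3/50=0.0600, 12/50=0.2400, 1/50=0.0200, 10/50=0.2000, 2/50=0.0400
Σpᵢ² = 0.0600² + 0.1200² + 0.0400² + 0.2200² + 0.0600² + 0.2400² + 0.0200² + 0.2000² + 0.0400² = 0.003600 + 0.014400 + 0.001600 + 0.048400 + 0.003600 + 0.057600 + 0.000400 + 0.040000 + 0.001600 = 0.171200
B = 1 / 0.171200 = 5.8411

5.84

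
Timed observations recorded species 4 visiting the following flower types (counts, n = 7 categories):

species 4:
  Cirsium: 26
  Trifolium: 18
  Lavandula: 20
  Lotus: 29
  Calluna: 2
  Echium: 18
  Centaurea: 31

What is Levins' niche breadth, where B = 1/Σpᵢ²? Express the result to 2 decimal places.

Proportions for species 4 (n=144): 26/144=0.1806, 18/144=0.1250, 20/144=0.1389, 29/144=0.2014, 2/144=0.0139, 18/144=0.1250, 31/144=0.2153
Σpᵢ² = 0.1806² + 0.1250² + 0.1389² + 0.2014² + 0.0139² + 0.1250² + 0.2153² = 0.032616 + 0.015625 + 0.019293 + 0.040562 + 0.000193 + 0.015625 + 0.046354 = 0.170268
B = 1 / 0.170268 = 5.8731

5.87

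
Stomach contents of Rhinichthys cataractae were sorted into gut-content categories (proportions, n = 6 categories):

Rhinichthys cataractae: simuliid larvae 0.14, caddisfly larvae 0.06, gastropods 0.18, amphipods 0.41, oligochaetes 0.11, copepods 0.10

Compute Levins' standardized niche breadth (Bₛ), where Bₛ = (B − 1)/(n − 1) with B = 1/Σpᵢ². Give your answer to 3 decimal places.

Σpᵢ² = 0.14² + 0.06² + 0.18² + 0.41² + 0.11² + 0.10² = 0.0196 + 0.0036 + 0.0324 + 0.1681 + 0.0121 + 0.0100 = 0.2458
B = 1 / 0.2458 = 4.06835
Bₛ = (B − 1)/(n − 1) = (4.06835 − 1)/(6 − 1) = 3.06835/5 = 0.61367

0.614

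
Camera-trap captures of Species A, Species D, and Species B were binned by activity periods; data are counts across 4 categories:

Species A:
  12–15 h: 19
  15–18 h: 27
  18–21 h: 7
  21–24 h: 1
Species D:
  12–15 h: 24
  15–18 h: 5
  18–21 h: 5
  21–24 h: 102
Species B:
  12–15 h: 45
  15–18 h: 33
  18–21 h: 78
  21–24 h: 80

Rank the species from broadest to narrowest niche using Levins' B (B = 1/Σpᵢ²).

Proportions for Species A (n=54): 19/54=0.3519, 27/54=0.5000, 7/54=0.1296, 1/54=0.0185
Proportions for Species D (n=136): 24/136=0.1765, 5/136=0.0368, 5/136=0.0368, 102/136=0.7500
Proportions for Species B (n=236): 45/236=0.1907, 33/236=0.1398, 78/236=0.3305, 80/236=0.3390
Σp_Aᵢ² = 0.3519² + 0.5000² + 0.1296² + 0.0185² = 0.123834 + 0.250000 + 0.016796 + 0.000342 = 0.390972
B_A = 1 / 0.390972 = 2.5577
Σp_Dᵢ² = 0.1765² + 0.0368² + 0.0368² + 0.7500² = 0.031152 + 0.001354 + 0.001354 + 0.562500 = 0.596360
B_D = 1 / 0.596360 = 1.6768
Σp_Bᵢ² = 0.1907² + 0.1398² + 0.3305² + 0.3390² = 0.036366 + 0.019544 + 0.109230 + 0.114921 = 0.280061
B_B = 1 / 0.280061 = 3.5707
Ranking by B (broadest → narrowest): Species B (3.57) > Species A (2.56) > Species D (1.68)

Species B > Species A > Species D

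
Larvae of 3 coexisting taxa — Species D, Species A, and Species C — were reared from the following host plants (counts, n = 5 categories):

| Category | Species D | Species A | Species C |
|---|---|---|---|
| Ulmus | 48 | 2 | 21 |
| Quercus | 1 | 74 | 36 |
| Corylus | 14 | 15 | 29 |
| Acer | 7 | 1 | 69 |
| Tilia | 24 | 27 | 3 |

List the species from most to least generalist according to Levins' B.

Species C > Species D > Species A

Proportions for Species D (n=94): 48/94=0.5106, 1/94=0.0106, 14/94=0.1489, 7/94=0.0745, 24/94=0.2553
Proportions for Species A (n=119): 2/119=0.0168, 74/119=0.6218, 15/119=0.1261, 1/119=0.0084, 27/119=0.2269
Proportions for Species C (n=158): 21/158=0.1329, 36/158=0.2278, 29/158=0.1835, 69/158=0.4367, 3/158=0.0190
Σp_Dᵢ² = 0.5106² + 0.0106² + 0.1489² + 0.0745² + 0.2553² = 0.260712 + 0.000112 + 0.022171 + 0.005550 + 0.065178 = 0.353723
B_D = 1 / 0.353723 = 2.8271
Σp_Aᵢ² = 0.0168² + 0.6218² + 0.1261² + 0.0084² + 0.2269² = 0.000282 + 0.386635 + 0.015901 + 0.000071 + 0.051484 = 0.454373
B_A = 1 / 0.454373 = 2.2008
Σp_Cᵢ² = 0.1329² + 0.2278² + 0.1835² + 0.4367² + 0.0190² = 0.017662 + 0.051893 + 0.033672 + 0.190707 + 0.000361 = 0.294295
B_C = 1 / 0.294295 = 3.3980
Ranking by B (broadest → narrowest): Species C (3.40) > Species D (2.83) > Species A (2.20)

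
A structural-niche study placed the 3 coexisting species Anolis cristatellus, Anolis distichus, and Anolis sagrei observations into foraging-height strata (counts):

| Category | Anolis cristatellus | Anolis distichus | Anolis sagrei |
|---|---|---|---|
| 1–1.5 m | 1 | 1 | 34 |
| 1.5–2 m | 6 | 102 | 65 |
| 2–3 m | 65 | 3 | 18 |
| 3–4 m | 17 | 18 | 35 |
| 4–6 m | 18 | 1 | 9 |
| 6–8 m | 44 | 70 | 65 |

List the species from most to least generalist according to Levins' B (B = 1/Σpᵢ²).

Anolis sagrei > Anolis cristatellus > Anolis distichus

Proportions for Anolis cristatellus (n=151): 1/151=0.0066, 6/151=0.0397, 65/151=0.4305, 17/151=0.1126, 18/151=0.1192, 44/151=0.2914
Proportions for Anolis distichus (n=195): 1/195=0.0051, 102/195=0.5231, 3/195=0.0154, 18/195=0.0923, 1/195=0.0051, 70/195=0.3590
Proportions for Anolis sagrei (n=226): 34/226=0.1504, 65/226=0.2876, 18/226=0.0796, 35/226=0.1549, 9/226=0.0398, 65/226=0.2876
Σp_crisᵢ² = 0.0066² + 0.0397² + 0.4305² + 0.1126² + 0.1192² + 0.2914² = 0.000044 + 0.001576 + 0.185330 + 0.012679 + 0.014209 + 0.084914 = 0.298752
B_cris = 1 / 0.298752 = 3.3473
Σp_distᵢ² = 0.0051² + 0.5231² + 0.0154² + 0.0923² + 0.0051² + 0.3590² = 0.000026 + 0.273634 + 0.000237 + 0.008519 + 0.000026 + 0.128881 = 0.411323
B_dist = 1 / 0.411323 = 2.4312
Σp_sagrᵢ² = 0.1504² + 0.2876² + 0.0796² + 0.1549² + 0.0398² + 0.2876² = 0.022620 + 0.082714 + 0.006336 + 0.023994 + 0.001584 + 0.082714 = 0.219962
B_sagr = 1 / 0.219962 = 4.5462
Ranking by B (broadest → narrowest): Anolis sagrei (4.55) > Anolis cristatellus (3.35) > Anolis distichus (2.43)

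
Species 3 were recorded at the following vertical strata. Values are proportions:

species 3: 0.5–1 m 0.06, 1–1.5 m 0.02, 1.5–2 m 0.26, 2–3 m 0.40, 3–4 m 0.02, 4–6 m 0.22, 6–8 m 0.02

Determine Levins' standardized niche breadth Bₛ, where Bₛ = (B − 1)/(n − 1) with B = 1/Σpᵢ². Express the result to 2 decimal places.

Σpᵢ² = 0.06² + 0.02² + 0.26² + 0.40² + 0.02² + 0.22² + 0.02² = 0.0036 + 0.0004 + 0.0676 + 0.1600 + 0.0004 + 0.0484 + 0.0004 = 0.2808
B = 1 / 0.2808 = 3.5613
Bₛ = (B − 1)/(n − 1) = (3.5613 − 1)/(7 − 1) = 2.5613/6 = 0.4269

0.43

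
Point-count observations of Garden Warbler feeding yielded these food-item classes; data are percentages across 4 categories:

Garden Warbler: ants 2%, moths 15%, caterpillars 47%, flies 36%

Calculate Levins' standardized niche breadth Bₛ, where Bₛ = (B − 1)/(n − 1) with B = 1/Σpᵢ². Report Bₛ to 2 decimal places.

0.56

Convert percentages to proportions (divide by 100).
Σpᵢ² = 0.02² + 0.15² + 0.47² + 0.36² = 0.0004 + 0.0225 + 0.2209 + 0.1296 = 0.3734
B = 1 / 0.3734 = 2.6781
Bₛ = (B − 1)/(n − 1) = (2.6781 − 1)/(4 − 1) = 1.6781/3 = 0.5594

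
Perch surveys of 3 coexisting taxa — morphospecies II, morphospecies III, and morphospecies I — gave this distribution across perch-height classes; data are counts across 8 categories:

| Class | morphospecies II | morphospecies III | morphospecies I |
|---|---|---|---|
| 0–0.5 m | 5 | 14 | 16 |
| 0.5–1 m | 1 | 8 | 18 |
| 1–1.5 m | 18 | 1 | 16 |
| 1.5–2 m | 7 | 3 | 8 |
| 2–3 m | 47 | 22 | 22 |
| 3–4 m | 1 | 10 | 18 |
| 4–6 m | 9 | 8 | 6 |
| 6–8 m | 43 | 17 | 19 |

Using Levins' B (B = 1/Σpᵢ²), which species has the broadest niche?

morphospecies I

Proportions for morphospecies II (n=131): 5/131=0.0382, 1/131=0.0076, 18/131=0.1374, 7/131=0.0534, 47/131=0.3588, 1/131=0.0076, 9/131=0.0687, 43/131=0.3282
Proportions for morphospecies III (n=83): 14/83=0.1687, 8/83=0.0964, 1/83=0.0120, 3/83=0.0361, 22/83=0.2651, 10/83=0.1205, 8/83=0.0964, 17/83=0.2048
Proportions for morphospecies I (n=123): 16/123=0.1301, 18/123=0.1463, 16/123=0.1301, 8/123=0.0650, 22/123=0.1789, 18/123=0.1463, 6/123=0.0488, 19/123=0.1545
Σp_IIᵢ² = 0.0382² + 0.0076² + 0.1374² + 0.0534² + 0.3588² + 0.0076² + 0.0687² + 0.3282² = 0.001459 + 0.000058 + 0.018879 + 0.002852 + 0.128737 + 0.000058 + 0.004720 + 0.107715 = 0.264478
B_II = 1 / 0.264478 = 3.7810
Σp_IIIᵢ² = 0.1687² + 0.0964² + 0.0120² + 0.0361² + 0.2651² + 0.1205² + 0.0964² + 0.2048² = 0.028460 + 0.009293 + 0.000144 + 0.001303 + 0.070278 + 0.014520 + 0.009293 + 0.041943 = 0.175234
B_III = 1 / 0.175234 = 5.7067
Σp_Iᵢ² = 0.1301² + 0.1463² + 0.1301² + 0.0650² + 0.1789² + 0.1463² + 0.0488² + 0.1545² = 0.016926 + 0.021404 + 0.016926 + 0.004225 + 0.032005 + 0.021404 + 0.002381 + 0.023870 = 0.139141
B_I = 1 / 0.139141 = 7.1870
Highest B → broadest niche (most generalist): morphospecies I (B = 7.19).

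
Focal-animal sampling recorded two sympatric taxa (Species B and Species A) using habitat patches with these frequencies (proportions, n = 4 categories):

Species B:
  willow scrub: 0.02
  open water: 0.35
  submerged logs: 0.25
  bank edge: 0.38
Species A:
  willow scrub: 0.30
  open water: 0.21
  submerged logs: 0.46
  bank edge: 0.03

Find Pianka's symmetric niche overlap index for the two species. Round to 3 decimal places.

Σ p₁ᵢp₂ᵢ = 0.0060 + 0.0735 + 0.1150 + 0.0114 = 0.2059
Σp_1ᵢ² = 0.02² + 0.35² + 0.25² + 0.38² = 0.0004 + 0.1225 + 0.0625 + 0.1444 = 0.3298
Σp_2ᵢ² = 0.30² + 0.21² + 0.46² + 0.03² = 0.0900 + 0.0441 + 0.2116 + 0.0009 = 0.3466
O = 0.2059 / √(0.3298 × 0.3466) = 0.2059 / 0.338096 = 0.60900

0.609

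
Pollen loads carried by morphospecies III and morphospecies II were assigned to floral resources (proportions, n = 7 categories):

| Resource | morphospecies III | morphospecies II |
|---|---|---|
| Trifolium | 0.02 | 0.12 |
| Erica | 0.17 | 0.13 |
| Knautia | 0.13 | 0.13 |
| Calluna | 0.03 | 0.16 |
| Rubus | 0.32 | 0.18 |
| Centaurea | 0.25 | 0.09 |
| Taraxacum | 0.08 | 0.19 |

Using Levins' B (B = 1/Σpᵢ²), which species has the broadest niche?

Σp_IIIᵢ² = 0.02² + 0.17² + 0.13² + 0.03² + 0.32² + 0.25² + 0.08² = 0.0004 + 0.0289 + 0.0169 + 0.0009 + 0.1024 + 0.0625 + 0.0064 = 0.2184
B_III = 1 / 0.2184 = 4.5788
Σp_IIᵢ² = 0.12² + 0.13² + 0.13² + 0.16² + 0.18² + 0.09² + 0.19² = 0.0144 + 0.0169 + 0.0169 + 0.0256 + 0.0324 + 0.0081 + 0.0361 = 0.1504
B_II = 1 / 0.1504 = 6.6489
Highest B → broadest niche (most generalist): morphospecies II (B = 6.65).

morphospecies II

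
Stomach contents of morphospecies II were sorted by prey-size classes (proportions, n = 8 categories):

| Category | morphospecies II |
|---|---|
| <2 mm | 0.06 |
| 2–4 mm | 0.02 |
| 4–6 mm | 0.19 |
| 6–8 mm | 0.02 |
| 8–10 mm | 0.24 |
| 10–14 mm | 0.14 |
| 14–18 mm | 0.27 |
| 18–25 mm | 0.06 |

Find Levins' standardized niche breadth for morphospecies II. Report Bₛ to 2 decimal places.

Σpᵢ² = 0.06² + 0.02² + 0.19² + 0.02² + 0.24² + 0.14² + 0.27² + 0.06² = 0.0036 + 0.0004 + 0.0361 + 0.0004 + 0.0576 + 0.0196 + 0.0729 + 0.0036 = 0.1942
B = 1 / 0.1942 = 5.1493
Bₛ = (B − 1)/(n − 1) = (5.1493 − 1)/(8 − 1) = 4.1493/7 = 0.5928

0.59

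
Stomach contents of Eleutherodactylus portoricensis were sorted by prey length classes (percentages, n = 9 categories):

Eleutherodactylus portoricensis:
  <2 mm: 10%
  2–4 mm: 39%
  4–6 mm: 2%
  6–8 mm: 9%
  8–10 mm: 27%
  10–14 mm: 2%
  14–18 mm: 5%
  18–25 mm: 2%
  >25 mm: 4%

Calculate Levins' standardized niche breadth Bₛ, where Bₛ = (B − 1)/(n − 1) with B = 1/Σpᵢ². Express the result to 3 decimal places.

Convert percentages to proportions (divide by 100).
Σpᵢ² = 0.10² + 0.39² + 0.02² + 0.09² + 0.27² + 0.02² + 0.05² + 0.02² + 0.04² = 0.0100 + 0.1521 + 0.0004 + 0.0081 + 0.0729 + 0.0004 + 0.0025 + 0.0004 + 0.0016 = 0.2484
B = 1 / 0.2484 = 4.02576
Bₛ = (B − 1)/(n − 1) = (4.02576 − 1)/(9 − 1) = 3.02576/8 = 0.37822

0.378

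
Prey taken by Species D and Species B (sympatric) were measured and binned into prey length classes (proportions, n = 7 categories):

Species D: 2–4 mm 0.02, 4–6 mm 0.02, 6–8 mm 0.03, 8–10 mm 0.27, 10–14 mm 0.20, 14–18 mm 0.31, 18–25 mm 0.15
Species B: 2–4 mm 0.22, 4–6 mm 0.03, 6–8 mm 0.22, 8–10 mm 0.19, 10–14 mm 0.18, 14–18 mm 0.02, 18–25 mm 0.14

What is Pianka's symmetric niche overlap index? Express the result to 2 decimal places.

Σ p₁ᵢp₂ᵢ = 0.0044 + 0.0006 + 0.0066 + 0.0513 + 0.0360 + 0.0062 + 0.0210 = 0.1261
Σp_1ᵢ² = 0.02² + 0.02² + 0.03² + 0.27² + 0.20² + 0.31² + 0.15² = 0.0004 + 0.0004 + 0.0009 + 0.0729 + 0.0400 + 0.0961 + 0.0225 = 0.2332
Σp_2ᵢ² = 0.22² + 0.03² + 0.22² + 0.19² + 0.18² + 0.02² + 0.14² = 0.0484 + 0.0009 + 0.0484 + 0.0361 + 0.0324 + 0.0004 + 0.0196 = 0.1862
O = 0.1261 / √(0.2332 × 0.1862) = 0.1261 / 0.20838 = 0.6051

0.61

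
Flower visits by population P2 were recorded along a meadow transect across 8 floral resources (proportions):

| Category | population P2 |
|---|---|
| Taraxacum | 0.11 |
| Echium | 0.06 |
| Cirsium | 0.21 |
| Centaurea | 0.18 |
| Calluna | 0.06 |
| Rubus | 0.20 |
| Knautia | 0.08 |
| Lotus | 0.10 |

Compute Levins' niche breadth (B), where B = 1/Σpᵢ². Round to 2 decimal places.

6.57

Σpᵢ² = 0.11² + 0.06² + 0.21² + 0.18² + 0.06² + 0.20² + 0.08² + 0.10² = 0.0121 + 0.0036 + 0.0441 + 0.0324 + 0.0036 + 0.0400 + 0.0064 + 0.0100 = 0.1522
B = 1 / 0.1522 = 6.5703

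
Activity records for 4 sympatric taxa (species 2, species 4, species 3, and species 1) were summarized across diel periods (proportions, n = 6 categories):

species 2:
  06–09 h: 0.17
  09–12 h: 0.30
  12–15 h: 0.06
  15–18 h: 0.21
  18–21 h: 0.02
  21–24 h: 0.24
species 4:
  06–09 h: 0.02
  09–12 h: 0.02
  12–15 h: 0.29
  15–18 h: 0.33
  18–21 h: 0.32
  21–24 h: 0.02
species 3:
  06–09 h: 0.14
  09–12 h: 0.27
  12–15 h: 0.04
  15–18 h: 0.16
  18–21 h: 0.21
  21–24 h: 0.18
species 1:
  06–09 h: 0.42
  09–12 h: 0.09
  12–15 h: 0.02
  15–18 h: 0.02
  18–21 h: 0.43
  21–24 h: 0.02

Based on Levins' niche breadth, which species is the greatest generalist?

species 3

Σp_2ᵢ² = 0.17² + 0.30² + 0.06² + 0.21² + 0.02² + 0.24² = 0.0289 + 0.0900 + 0.0036 + 0.0441 + 0.0004 + 0.0576 = 0.2246
B_2 = 1 / 0.2246 = 4.4524
Σp_4ᵢ² = 0.02² + 0.02² + 0.29² + 0.33² + 0.32² + 0.02² = 0.0004 + 0.0004 + 0.0841 + 0.1089 + 0.1024 + 0.0004 = 0.2966
B_4 = 1 / 0.2966 = 3.3715
Σp_3ᵢ² = 0.14² + 0.27² + 0.04² + 0.16² + 0.21² + 0.18² = 0.0196 + 0.0729 + 0.0016 + 0.0256 + 0.0441 + 0.0324 = 0.1962
B_3 = 1 / 0.1962 = 5.0968
Σp_1ᵢ² = 0.42² + 0.09² + 0.02² + 0.02² + 0.43² + 0.02² = 0.1764 + 0.0081 + 0.0004 + 0.0004 + 0.1849 + 0.0004 = 0.3706
B_1 = 1 / 0.3706 = 2.6983
Highest B → broadest niche (most generalist): species 3 (B = 5.10).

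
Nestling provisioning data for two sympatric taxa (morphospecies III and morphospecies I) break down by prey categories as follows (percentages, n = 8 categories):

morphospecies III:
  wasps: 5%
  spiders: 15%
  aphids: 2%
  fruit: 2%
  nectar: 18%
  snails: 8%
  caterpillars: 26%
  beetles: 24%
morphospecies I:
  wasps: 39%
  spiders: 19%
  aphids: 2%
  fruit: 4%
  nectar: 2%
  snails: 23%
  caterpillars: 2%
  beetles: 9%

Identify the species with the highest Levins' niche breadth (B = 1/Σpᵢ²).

morphospecies III

Convert percentages to proportions (divide by 100).
Σp_IIIᵢ² = 0.05² + 0.15² + 0.02² + 0.02² + 0.18² + 0.08² + 0.26² + 0.24² = 0.0025 + 0.0225 + 0.0004 + 0.0004 + 0.0324 + 0.0064 + 0.0676 + 0.0576 = 0.1898
B_III = 1 / 0.1898 = 5.2687
Σp_Iᵢ² = 0.39² + 0.19² + 0.02² + 0.04² + 0.02² + 0.23² + 0.02² + 0.09² = 0.1521 + 0.0361 + 0.0004 + 0.0016 + 0.0004 + 0.0529 + 0.0004 + 0.0081 = 0.2520
B_I = 1 / 0.2520 = 3.9683
Highest B → broadest niche (most generalist): morphospecies III (B = 5.27).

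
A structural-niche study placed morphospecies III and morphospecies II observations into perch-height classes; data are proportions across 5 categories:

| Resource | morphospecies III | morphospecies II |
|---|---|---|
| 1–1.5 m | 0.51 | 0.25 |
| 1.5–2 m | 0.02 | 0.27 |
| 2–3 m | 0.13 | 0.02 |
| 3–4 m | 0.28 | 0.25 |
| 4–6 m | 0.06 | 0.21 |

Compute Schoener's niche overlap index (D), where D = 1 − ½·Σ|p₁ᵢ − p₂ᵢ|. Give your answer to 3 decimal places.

Σ|p₁ᵢ − p₂ᵢ| = 0.26 + 0.25 + 0.11 + 0.03 + 0.15 = 0.80
D = 1 − ½ × 0.80 = 1 − 0.400 = 0.60000

0.600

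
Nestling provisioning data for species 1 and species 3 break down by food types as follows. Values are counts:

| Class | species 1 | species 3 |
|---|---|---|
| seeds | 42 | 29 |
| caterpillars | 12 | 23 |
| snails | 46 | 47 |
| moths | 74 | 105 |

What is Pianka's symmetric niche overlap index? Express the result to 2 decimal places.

0.97

Proportions for species 1 (n=174): 42/174=0.2414, 12/174=0.0690, 46/174=0.2644, 74/174=0.4253
Proportions for species 3 (n=204): 29/204=0.1422, 23/204=0.1127, 47/204=0.2304, 105/204=0.5147
Σ p₁ᵢp₂ᵢ = 0.034327 + 0.007776 + 0.060918 + 0.218902 = 0.321923
Σp_1ᵢ² = 0.2414² + 0.0690² + 0.2644² + 0.4253² = 0.058274 + 0.004761 + 0.069907 + 0.180880 = 0.313822
Σp_2ᵢ² = 0.1422² + 0.1127² + 0.2304² + 0.5147² = 0.020221 + 0.012701 + 0.053084 + 0.264916 = 0.350922
O = 0.321923 / √(0.313822 × 0.350922) = 0.321923 / 0.3318539 = 0.9701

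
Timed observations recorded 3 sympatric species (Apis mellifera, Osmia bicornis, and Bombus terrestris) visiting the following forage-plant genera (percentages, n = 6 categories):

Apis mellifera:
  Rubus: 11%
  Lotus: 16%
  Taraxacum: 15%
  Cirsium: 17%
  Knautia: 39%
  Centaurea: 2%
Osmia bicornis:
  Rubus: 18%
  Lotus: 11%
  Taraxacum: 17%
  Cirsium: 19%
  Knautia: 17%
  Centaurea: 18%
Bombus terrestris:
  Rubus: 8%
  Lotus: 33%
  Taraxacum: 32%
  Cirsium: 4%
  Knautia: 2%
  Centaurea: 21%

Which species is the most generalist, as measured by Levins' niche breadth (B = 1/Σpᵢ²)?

Osmia bicornis

Convert percentages to proportions (divide by 100).
Σp_mellᵢ² = 0.11² + 0.16² + 0.15² + 0.17² + 0.39² + 0.02² = 0.0121 + 0.0256 + 0.0225 + 0.0289 + 0.1521 + 0.0004 = 0.2416
B_mell = 1 / 0.2416 = 4.1391
Σp_bicoᵢ² = 0.18² + 0.11² + 0.17² + 0.19² + 0.17² + 0.18² = 0.0324 + 0.0121 + 0.0289 + 0.0361 + 0.0289 + 0.0324 = 0.1708
B_bico = 1 / 0.1708 = 5.8548
Σp_terrᵢ² = 0.08² + 0.33² + 0.32² + 0.04² + 0.02² + 0.21² = 0.0064 + 0.1089 + 0.1024 + 0.0016 + 0.0004 + 0.0441 = 0.2638
B_terr = 1 / 0.2638 = 3.7908
Highest B → broadest niche (most generalist): Osmia bicornis (B = 5.85).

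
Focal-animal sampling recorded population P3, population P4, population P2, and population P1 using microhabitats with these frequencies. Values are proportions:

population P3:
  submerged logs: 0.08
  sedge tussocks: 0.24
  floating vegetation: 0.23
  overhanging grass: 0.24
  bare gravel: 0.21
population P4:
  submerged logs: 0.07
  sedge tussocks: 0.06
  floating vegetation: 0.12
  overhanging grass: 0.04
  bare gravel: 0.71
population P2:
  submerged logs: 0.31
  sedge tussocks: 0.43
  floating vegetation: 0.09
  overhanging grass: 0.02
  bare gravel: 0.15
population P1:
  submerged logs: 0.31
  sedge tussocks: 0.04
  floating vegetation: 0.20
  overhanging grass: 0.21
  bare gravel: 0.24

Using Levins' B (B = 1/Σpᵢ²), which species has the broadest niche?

population P3

Σp_P3ᵢ² = 0.08² + 0.24² + 0.23² + 0.24² + 0.21² = 0.0064 + 0.0576 + 0.0529 + 0.0576 + 0.0441 = 0.2186
B_P3 = 1 / 0.2186 = 4.5746
Σp_P4ᵢ² = 0.07² + 0.06² + 0.12² + 0.04² + 0.71² = 0.0049 + 0.0036 + 0.0144 + 0.0016 + 0.5041 = 0.5286
B_P4 = 1 / 0.5286 = 1.8918
Σp_P2ᵢ² = 0.31² + 0.43² + 0.09² + 0.02² + 0.15² = 0.0961 + 0.1849 + 0.0081 + 0.0004 + 0.0225 = 0.3120
B_P2 = 1 / 0.3120 = 3.2051
Σp_P1ᵢ² = 0.31² + 0.04² + 0.20² + 0.21² + 0.24² = 0.0961 + 0.0016 + 0.0400 + 0.0441 + 0.0576 = 0.2394
B_P1 = 1 / 0.2394 = 4.1771
Highest B → broadest niche (most generalist): population P3 (B = 4.57).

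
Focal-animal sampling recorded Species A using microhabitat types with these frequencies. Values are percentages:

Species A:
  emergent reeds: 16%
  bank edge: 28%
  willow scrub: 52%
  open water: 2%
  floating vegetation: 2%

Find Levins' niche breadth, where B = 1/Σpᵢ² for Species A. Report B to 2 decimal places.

Convert percentages to proportions (divide by 100).
Σpᵢ² = 0.16² + 0.28² + 0.52² + 0.02² + 0.02² = 0.0256 + 0.0784 + 0.2704 + 0.0004 + 0.0004 = 0.3752
B = 1 / 0.3752 = 2.6652

2.67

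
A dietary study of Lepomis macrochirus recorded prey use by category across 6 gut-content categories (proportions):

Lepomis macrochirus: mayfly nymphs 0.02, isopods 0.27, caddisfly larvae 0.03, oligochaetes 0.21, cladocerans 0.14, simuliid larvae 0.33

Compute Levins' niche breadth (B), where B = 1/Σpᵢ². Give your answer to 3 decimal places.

4.052

Σpᵢ² = 0.02² + 0.27² + 0.03² + 0.21² + 0.14² + 0.33² = 0.0004 + 0.0729 + 0.0009 + 0.0441 + 0.0196 + 0.1089 = 0.2468
B = 1 / 0.2468 = 4.05186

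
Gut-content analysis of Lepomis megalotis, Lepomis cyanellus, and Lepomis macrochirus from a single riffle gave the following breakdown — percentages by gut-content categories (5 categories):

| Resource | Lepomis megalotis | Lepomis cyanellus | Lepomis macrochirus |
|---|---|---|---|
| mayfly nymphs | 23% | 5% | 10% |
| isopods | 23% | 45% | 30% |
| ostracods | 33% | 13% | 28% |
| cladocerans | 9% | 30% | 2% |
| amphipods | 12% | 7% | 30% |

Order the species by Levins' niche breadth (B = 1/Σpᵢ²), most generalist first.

Lepomis megalotis > Lepomis macrochirus > Lepomis cyanellus

Convert percentages to proportions (divide by 100).
Σp_megaᵢ² = 0.23² + 0.23² + 0.33² + 0.09² + 0.12² = 0.0529 + 0.0529 + 0.1089 + 0.0081 + 0.0144 = 0.2372
B_mega = 1 / 0.2372 = 4.2159
Σp_cyanᵢ² = 0.05² + 0.45² + 0.13² + 0.30² + 0.07² = 0.0025 + 0.2025 + 0.0169 + 0.0900 + 0.0049 = 0.3168
B_cyan = 1 / 0.3168 = 3.1566
Σp_macrᵢ² = 0.10² + 0.30² + 0.28² + 0.02² + 0.30² = 0.0100 + 0.0900 + 0.0784 + 0.0004 + 0.0900 = 0.2688
B_macr = 1 / 0.2688 = 3.7202
Ranking by B (broadest → narrowest): Lepomis megalotis (4.22) > Lepomis macrochirus (3.72) > Lepomis cyanellus (3.16)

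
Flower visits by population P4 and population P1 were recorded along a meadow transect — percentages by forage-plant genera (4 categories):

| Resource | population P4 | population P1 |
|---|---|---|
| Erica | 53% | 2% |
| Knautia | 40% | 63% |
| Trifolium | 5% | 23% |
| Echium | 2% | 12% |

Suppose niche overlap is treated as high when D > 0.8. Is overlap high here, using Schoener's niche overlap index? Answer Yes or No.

No

Convert percentages to proportions (divide by 100).
Σ|p₁ᵢ − p₂ᵢ| = 0.51 + 0.23 + 0.18 + 0.10 = 1.02
D = 1 − ½ × 1.02 = 1 − 0.510 = 0.4900
D = 0.4900 < 0.8 → No.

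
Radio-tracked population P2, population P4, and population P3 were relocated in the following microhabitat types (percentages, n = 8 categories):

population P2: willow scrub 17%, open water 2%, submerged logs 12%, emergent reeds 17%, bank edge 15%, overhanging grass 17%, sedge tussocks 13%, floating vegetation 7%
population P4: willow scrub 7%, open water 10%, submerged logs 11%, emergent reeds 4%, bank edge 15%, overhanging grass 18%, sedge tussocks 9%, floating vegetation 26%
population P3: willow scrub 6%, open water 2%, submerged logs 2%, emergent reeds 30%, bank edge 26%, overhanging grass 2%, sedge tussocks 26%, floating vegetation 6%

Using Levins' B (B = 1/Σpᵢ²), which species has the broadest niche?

population P2

Convert percentages to proportions (divide by 100).
Σp_P2ᵢ² = 0.17² + 0.02² + 0.12² + 0.17² + 0.15² + 0.17² + 0.13² + 0.07² = 0.0289 + 0.0004 + 0.0144 + 0.0289 + 0.0225 + 0.0289 + 0.0169 + 0.0049 = 0.1458
B_P2 = 1 / 0.1458 = 6.8587
Σp_P4ᵢ² = 0.07² + 0.10² + 0.11² + 0.04² + 0.15² + 0.18² + 0.09² + 0.26² = 0.0049 + 0.0100 + 0.0121 + 0.0016 + 0.0225 + 0.0324 + 0.0081 + 0.0676 = 0.1592
B_P4 = 1 / 0.1592 = 6.2814
Σp_P3ᵢ² = 0.06² + 0.02² + 0.02² + 0.30² + 0.26² + 0.02² + 0.26² + 0.06² = 0.0036 + 0.0004 + 0.0004 + 0.0900 + 0.0676 + 0.0004 + 0.0676 + 0.0036 = 0.2336
B_P3 = 1 / 0.2336 = 4.2808
Highest B → broadest niche (most generalist): population P2 (B = 6.86).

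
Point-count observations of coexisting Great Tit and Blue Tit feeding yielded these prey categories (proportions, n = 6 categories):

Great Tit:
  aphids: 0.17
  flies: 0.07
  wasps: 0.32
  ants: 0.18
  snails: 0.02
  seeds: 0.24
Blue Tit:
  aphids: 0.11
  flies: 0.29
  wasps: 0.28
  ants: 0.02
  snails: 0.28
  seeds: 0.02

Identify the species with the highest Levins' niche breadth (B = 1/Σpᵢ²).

Great Tit

Σp_Greaᵢ² = 0.17² + 0.07² + 0.32² + 0.18² + 0.02² + 0.24² = 0.0289 + 0.0049 + 0.1024 + 0.0324 + 0.0004 + 0.0576 = 0.2266
B_Grea = 1 / 0.2266 = 4.4131
Σp_Blueᵢ² = 0.11² + 0.29² + 0.28² + 0.02² + 0.28² + 0.02² = 0.0121 + 0.0841 + 0.0784 + 0.0004 + 0.0784 + 0.0004 = 0.2538
B_Blue = 1 / 0.2538 = 3.9401
Highest B → broadest niche (most generalist): Great Tit (B = 4.41).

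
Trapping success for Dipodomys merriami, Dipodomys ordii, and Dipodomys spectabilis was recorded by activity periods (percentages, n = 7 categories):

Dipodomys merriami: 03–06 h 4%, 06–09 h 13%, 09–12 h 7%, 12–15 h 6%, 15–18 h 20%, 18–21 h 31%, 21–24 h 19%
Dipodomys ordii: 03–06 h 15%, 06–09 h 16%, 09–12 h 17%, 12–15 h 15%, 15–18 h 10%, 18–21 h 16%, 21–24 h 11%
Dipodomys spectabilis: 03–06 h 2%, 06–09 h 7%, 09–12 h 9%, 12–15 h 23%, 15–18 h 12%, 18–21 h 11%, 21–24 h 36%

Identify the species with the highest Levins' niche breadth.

Dipodomys ordii

Convert percentages to proportions (divide by 100).
Σp_merrᵢ² = 0.04² + 0.13² + 0.07² + 0.06² + 0.20² + 0.31² + 0.19² = 0.0016 + 0.0169 + 0.0049 + 0.0036 + 0.0400 + 0.0961 + 0.0361 = 0.1992
B_merr = 1 / 0.1992 = 5.0201
Σp_ordiᵢ² = 0.15² + 0.16² + 0.17² + 0.15² + 0.10² + 0.16² + 0.11² = 0.0225 + 0.0256 + 0.0289 + 0.0225 + 0.0100 + 0.0256 + 0.0121 = 0.1472
B_ordi = 1 / 0.1472 = 6.7935
Σp_specᵢ² = 0.02² + 0.07² + 0.09² + 0.23² + 0.12² + 0.11² + 0.36² = 0.0004 + 0.0049 + 0.0081 + 0.0529 + 0.0144 + 0.0121 + 0.1296 = 0.2224
B_spec = 1 / 0.2224 = 4.4964
Highest B → broadest niche (most generalist): Dipodomys ordii (B = 6.79).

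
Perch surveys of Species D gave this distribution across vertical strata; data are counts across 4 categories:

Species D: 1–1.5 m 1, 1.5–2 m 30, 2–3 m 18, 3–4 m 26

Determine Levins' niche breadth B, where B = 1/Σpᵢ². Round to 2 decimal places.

2.96

Proportions for Species D (n=75): 1/75=0.0133, 30/75=0.4000, 18/75=0.2400, 26/75=0.3467
Σpᵢ² = 0.0133² + 0.4000² + 0.2400² + 0.3467² = 0.000177 + 0.160000 + 0.057600 + 0.120201 = 0.337978
B = 1 / 0.337978 = 2.9588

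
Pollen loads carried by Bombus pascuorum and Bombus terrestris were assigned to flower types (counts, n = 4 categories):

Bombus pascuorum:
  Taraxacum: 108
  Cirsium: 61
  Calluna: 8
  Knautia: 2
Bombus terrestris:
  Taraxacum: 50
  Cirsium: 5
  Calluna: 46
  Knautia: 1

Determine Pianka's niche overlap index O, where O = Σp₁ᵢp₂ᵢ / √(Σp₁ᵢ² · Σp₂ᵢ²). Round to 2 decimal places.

0.72

Proportions for Bombus pascuorum (n=179): 108/179=0.6034, 61/179=0.3408, 8/179=0.0447, 2/179=0.0112
Proportions for Bombus terrestris (n=102): 50/102=0.4902, 5/102=0.0490, 46/102=0.4510, 1/102=0.0098
Σ p₁ᵢp₂ᵢ = 0.295787 + 0.016699 + 0.020160 + 0.000110 = 0.332756
Σp_1ᵢ² = 0.6034² + 0.3408² + 0.0447² + 0.0112² = 0.364092 + 0.116145 + 0.001998 + 0.000125 = 0.482360
Σp_2ᵢ² = 0.4902² + 0.0490² + 0.4510² + 0.0098² = 0.240296 + 0.002401 + 0.203401 + 0.000096 = 0.446194
O = 0.332756 / √(0.482360 × 0.446194) = 0.332756 / 0.4639247 = 0.7173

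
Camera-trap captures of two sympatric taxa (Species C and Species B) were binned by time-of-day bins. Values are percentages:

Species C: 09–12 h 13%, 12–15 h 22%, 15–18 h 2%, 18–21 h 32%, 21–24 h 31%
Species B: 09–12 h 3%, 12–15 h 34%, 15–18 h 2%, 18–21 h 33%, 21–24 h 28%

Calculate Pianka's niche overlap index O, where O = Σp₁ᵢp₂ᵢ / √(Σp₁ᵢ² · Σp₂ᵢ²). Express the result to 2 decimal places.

Convert percentages to proportions (divide by 100).
Σ p₁ᵢp₂ᵢ = 0.0039 + 0.0748 + 0.0004 + 0.1056 + 0.0868 = 0.2715
Σp_1ᵢ² = 0.13² + 0.22² + 0.02² + 0.32² + 0.31² = 0.0169 + 0.0484 + 0.0004 + 0.1024 + 0.0961 = 0.2642
Σp_2ᵢ² = 0.03² + 0.34² + 0.02² + 0.33² + 0.28² = 0.0009 + 0.1156 + 0.0004 + 0.1089 + 0.0784 = 0.3042
O = 0.2715 / √(0.2642 × 0.3042) = 0.2715 / 0.28350 = 0.9577

0.96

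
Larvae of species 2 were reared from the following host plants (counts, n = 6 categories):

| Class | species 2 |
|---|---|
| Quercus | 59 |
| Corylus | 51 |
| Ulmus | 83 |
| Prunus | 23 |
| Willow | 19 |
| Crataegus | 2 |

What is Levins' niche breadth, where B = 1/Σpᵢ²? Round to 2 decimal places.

Proportions for species 2 (n=237): 59/237=0.2489, 51/237=0.2152, 83/237=0.3502, 23/237=0.0970, 19/237=0.0802, 2/237=0.0084
Σpᵢ² = 0.2489² + 0.2152² + 0.3502² + 0.0970² + 0.0802² + 0.0084² = 0.061951 + 0.046311 + 0.122640 + 0.009409 + 0.006432 + 0.000071 = 0.246814
B = 1 / 0.246814 = 4.0516

4.05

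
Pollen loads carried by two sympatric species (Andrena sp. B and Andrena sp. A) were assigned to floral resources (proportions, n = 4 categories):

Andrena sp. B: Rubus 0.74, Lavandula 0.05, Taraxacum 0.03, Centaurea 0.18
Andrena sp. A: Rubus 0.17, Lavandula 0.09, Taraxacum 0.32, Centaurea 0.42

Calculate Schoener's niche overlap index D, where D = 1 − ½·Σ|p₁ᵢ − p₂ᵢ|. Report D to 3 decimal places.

0.430

Σ|p₁ᵢ − p₂ᵢ| = 0.57 + 0.04 + 0.29 + 0.24 = 1.14
D = 1 − ½ × 1.14 = 1 − 0.570 = 0.43000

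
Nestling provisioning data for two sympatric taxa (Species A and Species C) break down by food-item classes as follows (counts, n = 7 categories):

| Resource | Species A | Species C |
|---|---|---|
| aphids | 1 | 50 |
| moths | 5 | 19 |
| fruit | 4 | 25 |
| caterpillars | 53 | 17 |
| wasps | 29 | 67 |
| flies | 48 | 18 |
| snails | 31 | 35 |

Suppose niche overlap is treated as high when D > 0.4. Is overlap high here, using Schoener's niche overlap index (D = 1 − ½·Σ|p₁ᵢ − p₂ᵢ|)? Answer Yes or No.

Yes

Proportions for Species A (n=171): 1/171=0.0058, 5/171=0.0292, 4/171=0.0234, 53/171=0.3099, 29/171=0.1696, 48/171=0.2807, 31/171=0.1813
Proportions for Species C (n=231): 50/231=0.2165, 19/231=0.0823, 25/231=0.1082, 17/231=0.0736, 67/231=0.2900, 18/231=0.0779, 35/231=0.1515
Σ|p₁ᵢ − p₂ᵢ| = 0.2107 + 0.0531 + 0.0848 + 0.2363 + 0.1204 + 0.2028 + 0.0298 = 0.9379
D = 1 − ½ × 0.9379 = 1 − 0.46895 = 0.53105
D = 0.53105 > 0.4 → Yes.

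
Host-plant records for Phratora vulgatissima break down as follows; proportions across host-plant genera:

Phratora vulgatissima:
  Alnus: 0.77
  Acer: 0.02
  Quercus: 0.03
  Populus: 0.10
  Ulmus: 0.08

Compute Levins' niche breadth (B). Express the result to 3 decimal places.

1.638

Σpᵢ² = 0.77² + 0.02² + 0.03² + 0.10² + 0.08² = 0.5929 + 0.0004 + 0.0009 + 0.0100 + 0.0064 = 0.6106
B = 1 / 0.6106 = 1.63773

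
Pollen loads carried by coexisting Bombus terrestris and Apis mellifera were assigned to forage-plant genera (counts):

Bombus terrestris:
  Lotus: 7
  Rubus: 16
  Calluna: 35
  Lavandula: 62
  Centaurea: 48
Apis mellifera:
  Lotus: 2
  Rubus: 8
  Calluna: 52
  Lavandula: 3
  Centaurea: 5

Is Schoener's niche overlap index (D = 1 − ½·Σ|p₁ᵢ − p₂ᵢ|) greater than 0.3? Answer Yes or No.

Proportions for Bombus terrestris (n=168): 7/168=0.0417, 16/168=0.0952, 35/168=0.2083, 62/168=0.3690, 48/168=0.2857
Proportions for Apis mellifera (n=70): 2/70=0.0286, 8/70=0.1143, 52/70=0.7429, 3/70=0.0429, 5/70=0.0714
Σ|p₁ᵢ − p₂ᵢ| = 0.0131 + 0.0191 + 0.5346 + 0.3261 + 0.2143 = 1.1072
D = 1 − ½ × 1.1072 = 1 − 0.55360 = 0.44640
D = 0.44640 > 0.3 → Yes.

Yes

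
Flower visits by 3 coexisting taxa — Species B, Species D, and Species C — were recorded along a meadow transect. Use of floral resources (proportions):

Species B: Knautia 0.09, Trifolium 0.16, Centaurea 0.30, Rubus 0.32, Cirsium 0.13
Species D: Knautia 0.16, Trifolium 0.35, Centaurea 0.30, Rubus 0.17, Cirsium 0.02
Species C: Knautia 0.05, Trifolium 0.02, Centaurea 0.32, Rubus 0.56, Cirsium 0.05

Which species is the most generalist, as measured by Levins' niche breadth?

Species B

Σp_Bᵢ² = 0.09² + 0.16² + 0.30² + 0.32² + 0.13² = 0.0081 + 0.0256 + 0.0900 + 0.1024 + 0.0169 = 0.2430
B_B = 1 / 0.2430 = 4.1152
Σp_Dᵢ² = 0.16² + 0.35² + 0.30² + 0.17² + 0.02² = 0.0256 + 0.1225 + 0.0900 + 0.0289 + 0.0004 = 0.2674
B_D = 1 / 0.2674 = 3.7397
Σp_Cᵢ² = 0.05² + 0.02² + 0.32² + 0.56² + 0.05² = 0.0025 + 0.0004 + 0.1024 + 0.3136 + 0.0025 = 0.4214
B_C = 1 / 0.4214 = 2.3730
Highest B → broadest niche (most generalist): Species B (B = 4.12).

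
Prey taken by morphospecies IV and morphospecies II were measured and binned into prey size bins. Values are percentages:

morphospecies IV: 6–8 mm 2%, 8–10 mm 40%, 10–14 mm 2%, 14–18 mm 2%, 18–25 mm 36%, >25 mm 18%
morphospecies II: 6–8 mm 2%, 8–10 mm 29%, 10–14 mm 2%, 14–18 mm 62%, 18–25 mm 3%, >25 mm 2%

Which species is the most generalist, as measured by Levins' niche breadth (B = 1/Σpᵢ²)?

morphospecies IV

Convert percentages to proportions (divide by 100).
Σp_IVᵢ² = 0.02² + 0.40² + 0.02² + 0.02² + 0.36² + 0.18² = 0.0004 + 0.1600 + 0.0004 + 0.0004 + 0.1296 + 0.0324 = 0.3232
B_IV = 1 / 0.3232 = 3.0941
Σp_IIᵢ² = 0.02² + 0.29² + 0.02² + 0.62² + 0.03² + 0.02² = 0.0004 + 0.0841 + 0.0004 + 0.3844 + 0.0009 + 0.0004 = 0.4706
B_II = 1 / 0.4706 = 2.1249
Highest B → broadest niche (most generalist): morphospecies IV (B = 3.09).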